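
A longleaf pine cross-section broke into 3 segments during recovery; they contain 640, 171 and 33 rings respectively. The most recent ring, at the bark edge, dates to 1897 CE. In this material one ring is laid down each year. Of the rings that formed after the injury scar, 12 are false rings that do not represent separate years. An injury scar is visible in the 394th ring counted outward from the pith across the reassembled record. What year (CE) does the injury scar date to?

1459 CE

Total rings = 640 + 171 + 33 = 844.
844 − 394 = 450 rings lie beyond the injury scar toward the bark edge.
Removing the 12 false rings leaves 450 − 12 = 438 true rings beyond the injury scar.
The ring at the bark edge is 1897 CE, so the injury scar dates to 1897 − 438 = 1459 CE.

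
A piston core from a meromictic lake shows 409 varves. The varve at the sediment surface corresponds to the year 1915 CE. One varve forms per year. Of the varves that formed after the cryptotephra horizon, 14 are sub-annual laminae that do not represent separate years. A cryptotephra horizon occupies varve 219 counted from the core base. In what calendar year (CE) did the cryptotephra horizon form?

The cryptotephra horizon sits at varve 219 from the core base, so 409 − 219 = 190 varves formed after it.
Removing the 14 false varves leaves 190 − 14 = 176 true varves beyond the cryptotephra horizon.
Counting back 176 years from 1915 CE places the cryptotephra horizon in 1915 − 176 = 1739 CE.

1739 CE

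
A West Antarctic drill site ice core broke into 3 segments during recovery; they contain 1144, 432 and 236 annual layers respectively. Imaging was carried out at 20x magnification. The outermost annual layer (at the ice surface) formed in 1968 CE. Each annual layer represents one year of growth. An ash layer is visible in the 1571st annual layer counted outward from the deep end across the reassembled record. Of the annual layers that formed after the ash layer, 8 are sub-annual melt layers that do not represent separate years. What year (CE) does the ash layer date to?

1735 CE

Total annual layers = 1144 + 432 + 236 = 1812.
1812 − 1571 = 241 annual layers lie beyond the ash layer toward the ice surface.
Removing the 8 false annual layers leaves 241 − 8 = 233 true annual layers beyond the ash layer.
Counting back 233 years from 1968 CE places the ash layer in 1968 − 233 = 1735 CE.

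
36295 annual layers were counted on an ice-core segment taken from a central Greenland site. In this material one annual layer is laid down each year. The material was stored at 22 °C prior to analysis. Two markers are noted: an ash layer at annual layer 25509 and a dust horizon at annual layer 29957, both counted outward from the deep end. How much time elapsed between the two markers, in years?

4448 years

Separation: 29957 − 25509 = 4448 annual layers.
That is 4448 years at one annual layer per year.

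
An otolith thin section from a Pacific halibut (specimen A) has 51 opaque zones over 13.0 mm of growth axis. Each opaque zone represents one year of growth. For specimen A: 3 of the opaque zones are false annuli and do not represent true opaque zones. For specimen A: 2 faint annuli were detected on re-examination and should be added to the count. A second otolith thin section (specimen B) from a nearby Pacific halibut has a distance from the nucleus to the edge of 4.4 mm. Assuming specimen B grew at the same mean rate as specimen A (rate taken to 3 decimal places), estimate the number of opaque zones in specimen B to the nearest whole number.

17 opaque zones

Specimen A: adjusted count: 51 − 3 + 2 = 50 opaque zones.
A: 13.0 mm over 50 years gives 13.0 / 50 ≈ 0.260 mm/year.
B spans 4.4 / 0.260 = 16.92 years ≈ 17 opaque zones.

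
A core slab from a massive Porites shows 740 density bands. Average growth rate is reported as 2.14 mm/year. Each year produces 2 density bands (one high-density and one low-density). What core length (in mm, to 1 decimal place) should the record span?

740 density bands at 2 per year is 740 / 2 = 370 years.
370 years at 2.14 mm/year gives 2.14 × 370 = 791.8 mm.

791.8 mm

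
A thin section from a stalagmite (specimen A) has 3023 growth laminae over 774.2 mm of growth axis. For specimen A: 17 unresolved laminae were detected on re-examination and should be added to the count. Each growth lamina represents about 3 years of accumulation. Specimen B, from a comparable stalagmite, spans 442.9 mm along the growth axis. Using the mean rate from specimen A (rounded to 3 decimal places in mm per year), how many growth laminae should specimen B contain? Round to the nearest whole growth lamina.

1737 growth laminae

Specimen A: true growth lamina count = 3023 + 17 = 3040.
Specimen A: 3040 growth laminae at 3 years each span 3040 × 3 = 9120 years.
A: 774.2 mm over 9120 years gives 774.2 / 9120 ≈ 0.085 mm/yr.
B spans 442.9 / 0.085 = 5210.59 years; at 3 years per growth lamina that is 5210.59 / 3 ≈ 1737 growth laminae.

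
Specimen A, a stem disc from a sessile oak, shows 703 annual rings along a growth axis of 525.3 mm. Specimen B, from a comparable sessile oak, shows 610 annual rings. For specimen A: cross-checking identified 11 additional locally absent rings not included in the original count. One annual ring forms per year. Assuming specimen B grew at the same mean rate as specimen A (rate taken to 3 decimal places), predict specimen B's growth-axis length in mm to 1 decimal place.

449.0 mm

Specimen A: true annual ring count = 703 + 11 = 714.
A: Extension rate ≈ 525.3 / 714 = 0.736 mm/year.
For B, 0.736 mm/year × 610 years = 449.0 mm.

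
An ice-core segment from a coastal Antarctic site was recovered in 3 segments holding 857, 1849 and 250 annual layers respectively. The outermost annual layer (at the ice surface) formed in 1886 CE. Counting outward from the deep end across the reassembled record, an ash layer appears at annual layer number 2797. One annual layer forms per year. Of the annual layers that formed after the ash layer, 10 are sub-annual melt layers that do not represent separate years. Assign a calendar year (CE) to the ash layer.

Total annual layers = 857 + 1849 + 250 = 2956.
The ash layer sits at annual layer 2797 from the deep end, so 2956 − 2797 = 159 annual layers formed after it.
Excluding 10 false annual layers: 159 − 10 = 149.
1886 − 149 = 1737 CE.

1737 CE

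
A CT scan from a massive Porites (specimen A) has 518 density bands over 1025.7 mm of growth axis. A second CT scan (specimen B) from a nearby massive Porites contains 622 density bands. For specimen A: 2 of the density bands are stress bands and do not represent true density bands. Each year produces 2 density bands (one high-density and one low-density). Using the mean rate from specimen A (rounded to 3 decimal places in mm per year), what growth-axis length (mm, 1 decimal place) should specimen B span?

Specimen A: correcting the raw count gives 518 − 2 = 516 true density bands.
Specimen A: dividing by 2 density bands per year: 516 / 2 = 258 years.
A: Extension rate ≈ 1025.7 / 258 = 3.976 mm/yr.
Specimen B: dividing by 2 density bands per year: 622 / 2 = 311 years. B's length ≈ 3.976 × 311 = 1236.5 mm.

1236.5 mm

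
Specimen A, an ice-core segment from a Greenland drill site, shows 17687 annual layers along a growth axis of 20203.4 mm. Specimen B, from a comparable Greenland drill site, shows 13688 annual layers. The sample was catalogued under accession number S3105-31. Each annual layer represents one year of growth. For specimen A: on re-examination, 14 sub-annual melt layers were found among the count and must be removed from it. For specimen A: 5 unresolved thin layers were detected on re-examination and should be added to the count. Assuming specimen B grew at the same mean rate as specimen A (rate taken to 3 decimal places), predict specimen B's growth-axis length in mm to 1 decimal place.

15645.4 mm

Specimen A: correcting the raw count gives 17687 − 14 + 5 = 17678 true annual layers.
A: 20203.4 mm over 17678 years gives 20203.4 / 17678 ≈ 1.143 mm per year.
Length of B = 1.143 × 13688 = 15645.4 mm.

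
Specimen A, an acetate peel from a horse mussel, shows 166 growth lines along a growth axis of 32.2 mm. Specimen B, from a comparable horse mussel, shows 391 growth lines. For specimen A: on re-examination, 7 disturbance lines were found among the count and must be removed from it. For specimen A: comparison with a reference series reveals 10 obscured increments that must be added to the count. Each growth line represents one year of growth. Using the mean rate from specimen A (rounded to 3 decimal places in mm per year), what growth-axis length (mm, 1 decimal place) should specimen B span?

74.7 mm

Specimen A: adjusted count: 166 − 7 + 10 = 169 growth lines.
A: 32.2 mm over 169 years gives 32.2 / 169 ≈ 0.191 mm/year.
For B, 0.191 mm/year × 391 years = 74.7 mm.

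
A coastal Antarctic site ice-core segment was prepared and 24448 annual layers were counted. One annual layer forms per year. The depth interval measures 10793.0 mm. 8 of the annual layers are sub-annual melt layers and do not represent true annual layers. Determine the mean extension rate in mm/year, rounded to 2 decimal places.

True annual layer count = 24448 − 8 = 24440.
Mean rate = 10793.0 mm / 24440 years ≈ 0.44 mm/year.

0.44 mm/year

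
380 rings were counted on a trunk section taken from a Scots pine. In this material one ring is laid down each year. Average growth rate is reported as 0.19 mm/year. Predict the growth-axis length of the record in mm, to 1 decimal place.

The record spans 380 years at 0.19 mm per year.
380 years at 0.19 mm/year gives 0.19 × 380 = 72.2 mm.

72.2 mm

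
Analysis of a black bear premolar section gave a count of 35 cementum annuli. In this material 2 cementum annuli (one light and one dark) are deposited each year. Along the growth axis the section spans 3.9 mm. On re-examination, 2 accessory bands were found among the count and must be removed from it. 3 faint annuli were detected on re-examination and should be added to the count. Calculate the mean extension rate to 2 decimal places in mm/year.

0.22 mm/year

Correcting the raw count gives 35 − 2 + 3 = 36 true cementum annuli.
With 2 cementum annuli per year, 36 / 2 = 18 years.
Extension rate ≈ 3.9 / 18 = 0.22 mm/year.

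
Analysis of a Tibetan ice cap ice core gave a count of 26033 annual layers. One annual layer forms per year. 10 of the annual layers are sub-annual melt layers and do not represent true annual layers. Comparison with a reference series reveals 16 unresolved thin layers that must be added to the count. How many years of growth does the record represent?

26039 years

True annual layer count = 26033 − 10 + 16 = 26039.
At one annual layer per year, that is 26039 years.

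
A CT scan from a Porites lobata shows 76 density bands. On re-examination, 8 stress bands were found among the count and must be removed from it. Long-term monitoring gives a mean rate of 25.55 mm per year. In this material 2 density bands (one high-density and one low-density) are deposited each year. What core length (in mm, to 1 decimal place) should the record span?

868.7 mm

After corrections the count is 76 − 8 = 68 density bands.
Dividing by 2 density bands per year: 68 / 2 = 34 years.
34 years at 25.55 mm/year gives 25.55 × 34 = 868.7 mm.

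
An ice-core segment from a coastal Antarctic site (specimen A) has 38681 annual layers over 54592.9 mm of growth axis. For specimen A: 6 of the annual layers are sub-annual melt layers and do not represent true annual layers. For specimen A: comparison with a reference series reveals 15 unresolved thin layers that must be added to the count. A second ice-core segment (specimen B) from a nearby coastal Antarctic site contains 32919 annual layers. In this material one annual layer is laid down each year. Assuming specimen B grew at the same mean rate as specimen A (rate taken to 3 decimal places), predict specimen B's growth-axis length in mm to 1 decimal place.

46448.7 mm

Specimen A: true annual layer count = 38681 − 6 + 15 = 38690.
A: 54592.9 mm over 38690 years gives 54592.9 / 38690 ≈ 1.411 mm/yr.
For B, 1.411 mm/year × 32919 years = 46448.7 mm.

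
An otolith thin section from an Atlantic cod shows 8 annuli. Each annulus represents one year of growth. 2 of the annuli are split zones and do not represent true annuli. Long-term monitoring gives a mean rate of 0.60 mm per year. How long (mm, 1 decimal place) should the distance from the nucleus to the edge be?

After corrections the count is 8 − 2 = 6 annuli.
Predicted length = 0.60 mm/year × 6 years = 3.6 mm.

3.6 mm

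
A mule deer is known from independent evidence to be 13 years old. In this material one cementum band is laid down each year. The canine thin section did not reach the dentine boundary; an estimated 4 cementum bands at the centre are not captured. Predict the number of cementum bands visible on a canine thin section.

9 cementum bands

Expected cementum bands over 13 years: 13.
Less the 4 uncaptured cementum bands: 13 − 4 = 9.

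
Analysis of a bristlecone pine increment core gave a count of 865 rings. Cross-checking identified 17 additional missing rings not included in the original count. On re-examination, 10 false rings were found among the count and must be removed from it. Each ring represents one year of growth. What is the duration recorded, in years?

Adjusted count: 865 − 10 + 17 = 872 rings.
At one ring per year, that is 872 years.

872 yr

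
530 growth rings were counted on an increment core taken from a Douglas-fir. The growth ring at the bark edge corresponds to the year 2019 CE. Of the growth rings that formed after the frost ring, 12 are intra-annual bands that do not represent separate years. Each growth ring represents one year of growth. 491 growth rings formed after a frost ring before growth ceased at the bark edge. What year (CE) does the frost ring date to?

491 growth rings post-date the frost ring.
Excluding 12 false growth rings: 491 − 12 = 479.
2019 − 479 = 1540 CE.

1540 CE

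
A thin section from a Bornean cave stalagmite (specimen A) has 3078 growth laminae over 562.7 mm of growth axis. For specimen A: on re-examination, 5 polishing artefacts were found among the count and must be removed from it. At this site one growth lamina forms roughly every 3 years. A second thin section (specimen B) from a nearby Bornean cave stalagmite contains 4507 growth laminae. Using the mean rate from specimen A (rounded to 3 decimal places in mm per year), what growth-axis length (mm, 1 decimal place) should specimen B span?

824.8 mm

Specimen A: after corrections the count is 3078 − 5 = 3073 growth laminae.
Specimen A: at 3 years per growth lamina, 3073 × 3 = 9219 years.
A: Mean rate = 562.7 mm / 9219 years ≈ 0.061 mm per year.
Specimen B: 4507 growth laminae at 3 years each span 4507 × 3 = 13521 years. Length of B = 0.061 × 13521 = 824.8 mm.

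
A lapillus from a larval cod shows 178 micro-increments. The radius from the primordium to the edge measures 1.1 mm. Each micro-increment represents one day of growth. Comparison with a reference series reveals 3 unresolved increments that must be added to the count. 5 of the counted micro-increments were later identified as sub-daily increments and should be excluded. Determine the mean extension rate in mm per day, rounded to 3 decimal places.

After corrections the count is 178 − 5 + 3 = 176 micro-increments.
Extension rate ≈ 1.1 / 176 = 0.006 mm per day.

0.006 mm per day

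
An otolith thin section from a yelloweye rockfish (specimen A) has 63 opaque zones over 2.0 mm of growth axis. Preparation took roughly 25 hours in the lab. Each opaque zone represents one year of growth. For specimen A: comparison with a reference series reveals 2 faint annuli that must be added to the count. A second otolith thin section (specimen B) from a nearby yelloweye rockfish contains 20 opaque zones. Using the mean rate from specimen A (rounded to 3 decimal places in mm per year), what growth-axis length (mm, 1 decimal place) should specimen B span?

Specimen A: after corrections the count is 63 + 2 = 65 opaque zones.
A: 2.0 mm over 65 years gives 2.0 / 65 ≈ 0.031 mm per year.
Length of B = 0.031 × 20 = 0.6 mm.

0.6 mm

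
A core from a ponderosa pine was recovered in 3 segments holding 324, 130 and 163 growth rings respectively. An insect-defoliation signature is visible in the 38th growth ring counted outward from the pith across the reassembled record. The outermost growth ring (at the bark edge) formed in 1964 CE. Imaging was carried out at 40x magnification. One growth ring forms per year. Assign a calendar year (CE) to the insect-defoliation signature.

Total growth rings = 324 + 130 + 163 = 617.
The insect-defoliation signature sits at growth ring 38 from the pith, so 617 − 38 = 579 growth rings formed after it.
1964 − 579 = 1385 CE.

1385 CE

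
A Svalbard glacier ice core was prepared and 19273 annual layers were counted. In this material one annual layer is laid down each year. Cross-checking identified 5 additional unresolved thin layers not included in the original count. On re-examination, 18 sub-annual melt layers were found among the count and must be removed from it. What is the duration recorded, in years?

19260 years

Adjusted count: 19273 − 18 + 5 = 19260 annual layers.
One annual layer per year makes the duration 19260 years.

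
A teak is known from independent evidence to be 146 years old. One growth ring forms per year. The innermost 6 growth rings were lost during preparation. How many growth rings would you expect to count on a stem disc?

140 growth rings

At one growth ring per year, 146 years correspond to 146 growth rings.
146 − 6 missed = 140 growth rings expected in the prepared section.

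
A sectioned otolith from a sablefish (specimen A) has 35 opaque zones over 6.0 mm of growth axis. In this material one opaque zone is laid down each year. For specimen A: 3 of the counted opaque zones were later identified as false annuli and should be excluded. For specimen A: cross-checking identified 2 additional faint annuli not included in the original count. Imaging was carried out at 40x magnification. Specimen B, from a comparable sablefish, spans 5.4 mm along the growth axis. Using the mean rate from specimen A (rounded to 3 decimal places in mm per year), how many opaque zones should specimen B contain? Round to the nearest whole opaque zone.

Specimen A: after corrections the count is 35 − 3 + 2 = 34 opaque zones.
A: 6.0 mm over 34 years gives 6.0 / 34 ≈ 0.176 mm per year.
Specimen B: 5.4 mm / 0.176 mm per year = 30.68 years ≈ 31 opaque zones.

31 opaque zones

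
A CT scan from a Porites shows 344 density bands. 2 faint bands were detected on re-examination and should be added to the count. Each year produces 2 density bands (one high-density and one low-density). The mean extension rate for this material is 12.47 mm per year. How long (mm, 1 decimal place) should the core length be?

After corrections the count is 344 + 2 = 346 density bands.
With 2 density bands per year, 346 / 2 = 173 years.
Predicted length = 12.47 mm/year × 173 years = 2157.3 mm.

2157.3 mm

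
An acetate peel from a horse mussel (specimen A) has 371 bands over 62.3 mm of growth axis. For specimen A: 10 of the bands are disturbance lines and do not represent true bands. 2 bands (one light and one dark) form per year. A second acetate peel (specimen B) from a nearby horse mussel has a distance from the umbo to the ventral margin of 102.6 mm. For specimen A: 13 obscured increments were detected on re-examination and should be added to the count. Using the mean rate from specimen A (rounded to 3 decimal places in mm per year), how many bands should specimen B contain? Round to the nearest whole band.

Specimen A: true band count = 371 − 10 + 13 = 374.
Specimen A: with 2 bands per year, 374 / 2 = 187 years.
A: Extension rate ≈ 62.3 / 187 = 0.333 mm per year.
Specimen B: 102.6 mm / 0.333 mm per year = 308.11 years; at 2 bands per year that is 308.11 × 2 ≈ 616 bands.

616 bands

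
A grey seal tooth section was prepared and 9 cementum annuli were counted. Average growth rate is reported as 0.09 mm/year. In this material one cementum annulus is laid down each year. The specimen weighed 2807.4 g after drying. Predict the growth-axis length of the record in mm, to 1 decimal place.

The record spans 9 years at 0.09 mm per year.
9 years at 0.09 mm/year gives 0.09 × 9 = 0.8 mm.

0.8 mm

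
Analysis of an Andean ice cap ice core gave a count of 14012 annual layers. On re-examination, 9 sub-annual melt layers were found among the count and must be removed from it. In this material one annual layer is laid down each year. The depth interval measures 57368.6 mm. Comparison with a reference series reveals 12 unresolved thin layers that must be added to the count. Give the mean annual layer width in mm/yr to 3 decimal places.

4.093 mm/yr

After corrections the count is 14012 − 9 + 12 = 14015 annual layers.
Mean rate = 57368.6 mm / 14015 years ≈ 4.093 mm/yr.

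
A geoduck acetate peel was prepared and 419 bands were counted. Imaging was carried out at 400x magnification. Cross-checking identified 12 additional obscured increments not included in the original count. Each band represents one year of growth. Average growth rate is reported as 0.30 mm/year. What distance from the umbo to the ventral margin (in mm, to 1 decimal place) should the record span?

True band count = 419 + 12 = 431.
431 years at 0.30 mm/year gives 0.30 × 431 = 129.3 mm.

129.3 mm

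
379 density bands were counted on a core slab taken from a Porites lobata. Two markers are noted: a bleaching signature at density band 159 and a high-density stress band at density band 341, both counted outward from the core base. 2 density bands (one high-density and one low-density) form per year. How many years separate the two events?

91 years

341 − 159 = 182 density bands lie between the two events.
With 2 density bands per year, 182 / 2 = 91 years.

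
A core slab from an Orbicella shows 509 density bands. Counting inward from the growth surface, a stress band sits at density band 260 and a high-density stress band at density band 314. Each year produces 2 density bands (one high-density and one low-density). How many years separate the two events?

Separation: 314 − 260 = 54 density bands.
With 2 density bands per year, 54 / 2 = 27 years.

27 yr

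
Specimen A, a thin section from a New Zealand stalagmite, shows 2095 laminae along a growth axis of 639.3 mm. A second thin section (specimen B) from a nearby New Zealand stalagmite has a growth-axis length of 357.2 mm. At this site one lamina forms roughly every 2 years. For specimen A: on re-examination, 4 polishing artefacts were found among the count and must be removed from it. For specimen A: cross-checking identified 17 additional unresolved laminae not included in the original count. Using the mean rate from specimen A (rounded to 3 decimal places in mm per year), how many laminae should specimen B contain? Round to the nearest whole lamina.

Specimen A: after corrections the count is 2095 − 4 + 17 = 2108 laminae.
Specimen A: multiplying by 2 years per lamina: 2108 × 2 = 4216 years.
A: Extension rate ≈ 639.3 / 4216 = 0.152 mm/year.
Specimen B: 357.2 mm / 0.152 mm per year = 2350.00 years; at 2 years per lamina that is 2350.00 / 2 ≈ 1175 laminae.

1175 laminae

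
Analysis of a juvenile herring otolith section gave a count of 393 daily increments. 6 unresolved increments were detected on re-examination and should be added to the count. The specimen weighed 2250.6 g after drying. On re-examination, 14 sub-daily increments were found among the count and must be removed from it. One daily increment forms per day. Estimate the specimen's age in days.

True daily increment count = 393 − 14 + 6 = 385.
At one daily increment per day, that is 385 days.

385 days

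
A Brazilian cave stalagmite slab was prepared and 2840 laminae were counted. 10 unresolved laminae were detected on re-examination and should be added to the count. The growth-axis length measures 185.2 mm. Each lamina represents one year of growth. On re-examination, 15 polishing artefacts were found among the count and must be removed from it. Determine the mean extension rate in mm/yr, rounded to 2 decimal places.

Adjusted count: 2840 − 15 + 10 = 2835 laminae.
Extension rate ≈ 185.2 / 2835 = 0.07 mm/yr.

0.07 mm/yr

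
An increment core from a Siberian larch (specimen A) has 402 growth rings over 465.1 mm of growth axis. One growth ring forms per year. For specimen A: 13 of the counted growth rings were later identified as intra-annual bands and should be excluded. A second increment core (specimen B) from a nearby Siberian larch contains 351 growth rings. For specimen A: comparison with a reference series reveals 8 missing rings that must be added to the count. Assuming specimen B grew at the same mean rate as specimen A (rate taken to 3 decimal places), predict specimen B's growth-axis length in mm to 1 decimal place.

411.4 mm

Specimen A: adjusted count: 402 − 13 + 8 = 397 growth rings.
A: 465.1 mm over 397 years gives 465.1 / 397 ≈ 1.172 mm/yr.
Length of B = 1.172 × 351 = 411.4 mm.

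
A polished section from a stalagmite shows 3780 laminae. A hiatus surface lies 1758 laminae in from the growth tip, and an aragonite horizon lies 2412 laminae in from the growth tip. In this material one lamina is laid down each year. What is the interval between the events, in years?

654 years

2412 − 1758 = 654 laminae lie between the two events.
At one lamina per year, 654 years elapsed between them.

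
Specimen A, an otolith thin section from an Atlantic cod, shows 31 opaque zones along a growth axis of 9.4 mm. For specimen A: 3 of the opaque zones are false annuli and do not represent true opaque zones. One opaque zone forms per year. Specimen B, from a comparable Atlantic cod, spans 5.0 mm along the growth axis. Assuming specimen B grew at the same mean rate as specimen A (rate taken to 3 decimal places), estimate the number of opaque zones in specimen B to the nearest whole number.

Specimen A: correcting the raw count gives 31 − 3 = 28 true opaque zones.
A: 9.4 mm over 28 years gives 9.4 / 28 ≈ 0.336 mm/yr.
B spans 5.0 / 0.336 = 14.88 years ≈ 15 opaque zones.

15 opaque zones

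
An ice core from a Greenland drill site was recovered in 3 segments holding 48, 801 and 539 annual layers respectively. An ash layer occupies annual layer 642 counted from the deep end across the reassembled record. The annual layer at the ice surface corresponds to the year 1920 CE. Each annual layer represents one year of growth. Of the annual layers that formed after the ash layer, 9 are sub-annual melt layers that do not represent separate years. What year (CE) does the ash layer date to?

1183 CE

Total annual layers = 48 + 801 + 539 = 1388.
Between annual layer 642 and the ice surface there are 1388 − 642 = 746 annual layers.
746 − 9 false = 737 true annual layers after the ash layer.
Counting back 737 years from 1920 CE places the ash layer in 1920 − 737 = 1183 CE.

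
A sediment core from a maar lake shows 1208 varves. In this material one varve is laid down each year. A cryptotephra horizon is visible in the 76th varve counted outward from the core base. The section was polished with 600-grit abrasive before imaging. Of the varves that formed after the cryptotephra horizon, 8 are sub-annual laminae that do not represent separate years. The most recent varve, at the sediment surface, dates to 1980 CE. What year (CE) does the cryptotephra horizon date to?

Between varve 76 and the sediment surface there are 1208 − 76 = 1132 varves.
Removing the 8 false varves leaves 1132 − 8 = 1124 true varves beyond the cryptotephra horizon.
Counting back 1124 years from 1980 CE places the cryptotephra horizon in 1980 − 1124 = 856 CE.

856 CE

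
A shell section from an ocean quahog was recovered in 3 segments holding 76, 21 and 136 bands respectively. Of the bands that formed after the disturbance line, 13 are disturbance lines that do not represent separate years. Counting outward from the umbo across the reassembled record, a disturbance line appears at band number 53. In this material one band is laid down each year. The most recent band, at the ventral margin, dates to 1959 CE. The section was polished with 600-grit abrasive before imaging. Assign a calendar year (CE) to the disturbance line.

1792 CE

Total bands = 76 + 21 + 136 = 233.
233 − 53 = 180 bands lie beyond the disturbance line toward the ventral margin.
Removing the 13 false bands leaves 180 − 13 = 167 true bands beyond the disturbance line.
1959 − 167 = 1792 CE.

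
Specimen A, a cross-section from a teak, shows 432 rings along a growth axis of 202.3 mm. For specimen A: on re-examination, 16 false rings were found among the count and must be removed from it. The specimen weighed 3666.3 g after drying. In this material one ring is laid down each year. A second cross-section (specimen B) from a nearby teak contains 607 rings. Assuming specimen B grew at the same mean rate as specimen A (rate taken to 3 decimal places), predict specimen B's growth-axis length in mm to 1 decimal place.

Specimen A: correcting the raw count gives 432 − 16 = 416 true rings.
A: Mean rate = 202.3 mm / 416 years ≈ 0.486 mm per year.
For B, 0.486 mm/year × 607 years = 295.0 mm.

295.0 mm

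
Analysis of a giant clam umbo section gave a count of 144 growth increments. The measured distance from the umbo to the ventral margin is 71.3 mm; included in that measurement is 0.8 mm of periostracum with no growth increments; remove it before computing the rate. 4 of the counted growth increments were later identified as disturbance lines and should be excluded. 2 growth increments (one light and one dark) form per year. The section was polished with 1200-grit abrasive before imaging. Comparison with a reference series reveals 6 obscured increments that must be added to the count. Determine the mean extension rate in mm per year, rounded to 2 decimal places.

0.97 mm per year

Adjusted count: 144 − 4 + 6 = 146 growth increments.
146 growth increments at 2 per year is 146 / 2 = 73 years.
Net length = 71.3 − 0.8 = 70.5 mm.
70.5 mm over 73 years gives 70.5 / 73 ≈ 0.97 mm per year.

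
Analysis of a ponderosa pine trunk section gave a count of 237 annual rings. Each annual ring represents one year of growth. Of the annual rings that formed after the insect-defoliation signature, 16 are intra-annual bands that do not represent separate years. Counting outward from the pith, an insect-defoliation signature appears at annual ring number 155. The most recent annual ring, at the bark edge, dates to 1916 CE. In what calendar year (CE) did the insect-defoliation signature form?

237 − 155 = 82 annual rings lie beyond the insect-defoliation signature toward the bark edge.
82 − 16 false = 66 true annual rings after the insect-defoliation signature.
The annual ring at the bark edge is 1916 CE, so the insect-defoliation signature dates to 1916 − 66 = 1850 CE.

1850 CE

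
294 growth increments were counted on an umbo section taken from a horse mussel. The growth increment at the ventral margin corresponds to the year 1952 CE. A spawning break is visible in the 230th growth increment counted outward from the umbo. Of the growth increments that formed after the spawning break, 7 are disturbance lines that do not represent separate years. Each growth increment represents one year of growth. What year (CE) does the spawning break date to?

1895 CE

The spawning break sits at growth increment 230 from the umbo, so 294 − 230 = 64 growth increments formed after it.
64 − 7 false = 57 true growth increments after the spawning break.
Counting back 57 years from 1952 CE places the spawning break in 1952 − 57 = 1895 CE.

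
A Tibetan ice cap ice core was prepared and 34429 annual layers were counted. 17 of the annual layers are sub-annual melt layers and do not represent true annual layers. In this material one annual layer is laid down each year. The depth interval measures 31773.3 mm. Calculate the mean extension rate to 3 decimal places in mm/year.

0.923 mm/year

True annual layer count = 34429 − 17 = 34412.
Mean rate = 31773.3 mm / 34412 years ≈ 0.923 mm/year.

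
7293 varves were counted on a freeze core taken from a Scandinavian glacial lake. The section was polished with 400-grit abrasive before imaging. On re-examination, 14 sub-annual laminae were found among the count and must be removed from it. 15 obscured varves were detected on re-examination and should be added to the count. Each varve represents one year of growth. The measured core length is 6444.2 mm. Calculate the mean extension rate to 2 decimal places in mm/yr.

0.88 mm/yr

After corrections the count is 7293 − 14 + 15 = 7294 varves.
6444.2 mm over 7294 years gives 6444.2 / 7294 ≈ 0.88 mm/yr.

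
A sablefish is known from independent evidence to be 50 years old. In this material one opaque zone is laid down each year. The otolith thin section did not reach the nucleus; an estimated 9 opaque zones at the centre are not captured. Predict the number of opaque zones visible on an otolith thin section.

One opaque zone per year gives 50 opaque zones over 50 years.
Less the 9 uncaptured opaque zones: 50 − 9 = 41.

41 opaque zones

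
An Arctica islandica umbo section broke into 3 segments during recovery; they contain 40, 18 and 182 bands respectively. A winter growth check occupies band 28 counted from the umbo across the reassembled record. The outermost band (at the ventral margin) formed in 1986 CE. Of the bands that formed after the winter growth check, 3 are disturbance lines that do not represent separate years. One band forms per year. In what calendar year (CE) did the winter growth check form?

1777 CE

Total bands = 40 + 18 + 182 = 240.
Between band 28 and the ventral margin there are 240 − 28 = 212 bands.
212 − 3 false = 209 true bands after the winter growth check.
1986 − 209 = 1777 CE.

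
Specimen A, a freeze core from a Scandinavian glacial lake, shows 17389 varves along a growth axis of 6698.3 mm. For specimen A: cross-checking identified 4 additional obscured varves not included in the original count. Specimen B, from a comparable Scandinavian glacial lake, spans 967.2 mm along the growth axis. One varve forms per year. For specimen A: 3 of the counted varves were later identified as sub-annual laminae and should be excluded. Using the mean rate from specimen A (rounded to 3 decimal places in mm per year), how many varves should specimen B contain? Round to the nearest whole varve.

2512 varves

Specimen A: true varve count = 17389 − 3 + 4 = 17390.
A: Extension rate ≈ 6698.3 / 17390 = 0.385 mm/yr.
For B, 967.2 / 0.385 = 2512.21 years ≈ 2512 varves.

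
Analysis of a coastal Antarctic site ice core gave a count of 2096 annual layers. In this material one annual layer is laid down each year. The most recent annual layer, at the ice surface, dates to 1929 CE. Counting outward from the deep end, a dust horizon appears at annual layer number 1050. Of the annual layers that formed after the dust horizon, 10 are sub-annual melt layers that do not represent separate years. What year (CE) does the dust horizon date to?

893 CE

2096 − 1050 = 1046 annual layers lie beyond the dust horizon toward the ice surface.
Removing the 10 false annual layers leaves 1046 − 10 = 1036 true annual layers beyond the dust horizon.
1929 − 1036 = 893 CE.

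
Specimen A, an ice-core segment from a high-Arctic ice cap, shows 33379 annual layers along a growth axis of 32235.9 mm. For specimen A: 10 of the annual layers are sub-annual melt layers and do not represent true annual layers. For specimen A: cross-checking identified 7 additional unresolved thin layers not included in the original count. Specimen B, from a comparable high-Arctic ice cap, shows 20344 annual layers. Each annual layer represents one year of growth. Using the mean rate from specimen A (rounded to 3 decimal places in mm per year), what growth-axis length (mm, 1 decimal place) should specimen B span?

19652.3 mm

Specimen A: adjusted count: 33379 − 10 + 7 = 33376 annual layers.
A: Mean rate = 32235.9 mm / 33376 years ≈ 0.966 mm/year.
Length of B = 0.966 × 20344 = 19652.3 mm.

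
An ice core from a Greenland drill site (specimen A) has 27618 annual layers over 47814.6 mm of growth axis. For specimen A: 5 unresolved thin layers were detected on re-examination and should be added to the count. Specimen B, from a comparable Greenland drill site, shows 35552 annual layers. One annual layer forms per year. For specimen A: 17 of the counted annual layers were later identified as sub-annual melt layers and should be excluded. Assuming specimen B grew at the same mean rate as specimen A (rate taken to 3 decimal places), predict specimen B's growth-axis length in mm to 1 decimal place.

61576.1 mm

Specimen A: after corrections the count is 27618 − 17 + 5 = 27606 annual layers.
A: 47814.6 mm over 27606 years gives 47814.6 / 27606 ≈ 1.732 mm per year.
Length of B = 1.732 × 35552 = 61576.1 mm.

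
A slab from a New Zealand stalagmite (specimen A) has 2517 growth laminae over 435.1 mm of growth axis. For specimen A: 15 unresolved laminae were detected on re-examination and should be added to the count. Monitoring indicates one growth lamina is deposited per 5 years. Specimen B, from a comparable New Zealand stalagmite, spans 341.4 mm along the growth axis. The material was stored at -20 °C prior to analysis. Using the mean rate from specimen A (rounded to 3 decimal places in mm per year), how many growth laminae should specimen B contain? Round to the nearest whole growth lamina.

2008 growth laminae

Specimen A: correcting the raw count gives 2517 + 15 = 2532 true growth laminae.
Specimen A: 2532 growth laminae at 5 years each span 2532 × 5 = 12660 years.
A: Mean rate = 435.1 mm / 12660 years ≈ 0.034 mm/yr.
Specimen B: 341.4 mm / 0.034 mm per year = 10041.18 years; at 5 years per growth lamina that is 10041.18 / 5 ≈ 2008 growth laminae.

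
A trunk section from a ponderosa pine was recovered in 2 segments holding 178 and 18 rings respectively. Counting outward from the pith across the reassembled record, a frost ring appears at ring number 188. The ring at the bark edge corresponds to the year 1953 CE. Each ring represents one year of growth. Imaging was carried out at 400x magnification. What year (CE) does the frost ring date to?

1945 CE

Total rings = 178 + 18 = 196.
The frost ring sits at ring 188 from the pith, so 196 − 188 = 8 rings formed after it.
Counting back 8 years from 1953 CE places the frost ring in 1953 − 8 = 1945 CE.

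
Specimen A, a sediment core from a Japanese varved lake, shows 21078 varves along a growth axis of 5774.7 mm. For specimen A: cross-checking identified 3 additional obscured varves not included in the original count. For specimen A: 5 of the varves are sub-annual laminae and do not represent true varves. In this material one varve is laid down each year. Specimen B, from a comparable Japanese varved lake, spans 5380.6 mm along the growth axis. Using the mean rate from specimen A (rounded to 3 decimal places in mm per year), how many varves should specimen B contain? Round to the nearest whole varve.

Specimen A: adjusted count: 21078 − 5 + 3 = 21076 varves.
A: Mean rate = 5774.7 mm / 21076 years ≈ 0.274 mm/year.
Specimen B: 5380.6 mm / 0.274 mm per year = 19637.23 years ≈ 19637 varves.

19637 varves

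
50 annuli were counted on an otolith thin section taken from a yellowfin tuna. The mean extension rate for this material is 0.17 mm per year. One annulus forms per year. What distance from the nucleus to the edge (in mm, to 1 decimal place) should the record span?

8.5 mm

The record spans 50 years at 0.17 mm per year.
50 years at 0.17 mm/year gives 0.17 × 50 = 8.5 mm.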